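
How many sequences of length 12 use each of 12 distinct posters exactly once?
12! = 479001600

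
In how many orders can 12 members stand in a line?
12! = 479001600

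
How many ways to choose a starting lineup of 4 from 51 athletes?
C(51,4) = 51!/(4!×47!) = 249900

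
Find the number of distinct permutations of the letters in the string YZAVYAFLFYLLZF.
14! / (3! × 2! × 3! × 2! × 3! × 1!) = 100900800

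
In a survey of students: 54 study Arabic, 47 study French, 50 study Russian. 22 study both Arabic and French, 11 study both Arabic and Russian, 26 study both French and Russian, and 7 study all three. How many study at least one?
|A∪B∪C| = 54+47+50-22-11-26+7 = 99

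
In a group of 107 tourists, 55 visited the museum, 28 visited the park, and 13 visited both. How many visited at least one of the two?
|A∪B| = |A| + |B| - |A∩B| = 55 + 28 - 13 = 70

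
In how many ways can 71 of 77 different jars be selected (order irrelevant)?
C(77,71) = 77!/(71!×6!) = 237093780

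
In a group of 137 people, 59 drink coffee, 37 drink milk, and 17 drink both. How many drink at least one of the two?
|A∪B| = |A| + |B| - |A∩B| = 59 + 37 - 17 = 79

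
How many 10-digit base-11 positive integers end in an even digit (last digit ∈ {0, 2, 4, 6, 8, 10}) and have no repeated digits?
Last∈{0,2,4,6,8,10}. Last=0: 3628800. Last nonzero: 5×9×P(9,8) = 16329600. Total = 19958400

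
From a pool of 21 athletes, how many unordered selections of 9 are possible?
C(21,9) = 21!/(9!×12!) = 293930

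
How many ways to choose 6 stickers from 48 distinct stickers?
C(48,6) = 48!/(6!×42!) = 12271512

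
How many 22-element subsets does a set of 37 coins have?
C(37,22) = 37!/(22!×15!) = 9364199760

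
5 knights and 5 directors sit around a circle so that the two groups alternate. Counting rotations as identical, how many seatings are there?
Fix one of the knights: (5-1)! ways for the remaining knights, × 5! ways for the directors = 24 × 120 = 2880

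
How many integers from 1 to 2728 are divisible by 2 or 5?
⌊2728/2⌋ + ⌊2728/5⌋ - ⌊2728/10⌋ = 1364 + 545 - 272 = 1637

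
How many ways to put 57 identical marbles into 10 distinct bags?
C(57+10-1, 10-1) = C(66, 9) = 37014131440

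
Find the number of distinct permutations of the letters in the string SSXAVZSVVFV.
11! / (1! × 1! × 1! × 3! × 1! × 4!) = 277200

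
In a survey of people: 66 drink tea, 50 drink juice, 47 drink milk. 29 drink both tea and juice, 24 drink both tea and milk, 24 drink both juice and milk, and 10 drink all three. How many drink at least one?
|A∪B∪C| = 66+50+47-29-24-24+10 = 96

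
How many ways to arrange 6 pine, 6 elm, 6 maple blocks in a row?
18! / (6! × 6! × 6!) = 17153136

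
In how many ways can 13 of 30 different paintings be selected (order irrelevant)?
C(30,13) = 30!/(13!×17!) = 119759850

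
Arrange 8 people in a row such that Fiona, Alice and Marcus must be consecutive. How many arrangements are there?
Treat the 3 as one block: (8-3+1)! × 3! = 720 × 6 = 4320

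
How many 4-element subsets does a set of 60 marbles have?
C(60,4) = 60!/(4!×56!) = 487635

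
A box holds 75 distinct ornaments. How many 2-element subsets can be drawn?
C(75,2) = 75!/(2!×73!) = 2775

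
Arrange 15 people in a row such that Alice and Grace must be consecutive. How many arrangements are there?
Treat the 2 as one block: (15-2+1)! × 2! = 87178291200 × 2 = 174356582400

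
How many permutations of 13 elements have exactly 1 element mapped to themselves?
Choose the 1 fixed point C(13,1) = 13, derange the rest: !12 = Σ_{j=0}^{12} (-1)^j·12!/j! = 479001600 - 479001600 + 239500800 - 79833600 + 19958400 - 3991680 + 665280 - 95040 + 11880 - 1320 + 132 - 12 + 1 = 176214841. Product = 13 × 176214841 = 2290792933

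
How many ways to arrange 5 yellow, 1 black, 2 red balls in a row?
8! / (5! × 1! × 2!) = 168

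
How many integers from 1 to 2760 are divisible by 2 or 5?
⌊2760/2⌋ + ⌊2760/5⌋ - ⌊2760/10⌋ = 1380 + 552 - 276 = 1656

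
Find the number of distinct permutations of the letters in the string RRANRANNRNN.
11! / (4! × 5! × 2!) = 6930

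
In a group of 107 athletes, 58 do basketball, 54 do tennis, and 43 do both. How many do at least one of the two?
|A∪B| = |A| + |B| - |A∩B| = 58 + 54 - 43 = 69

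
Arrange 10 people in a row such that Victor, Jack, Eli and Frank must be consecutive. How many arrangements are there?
Treat the 4 as one block: (10-4+1)! × 4! = 5040 × 24 = 120960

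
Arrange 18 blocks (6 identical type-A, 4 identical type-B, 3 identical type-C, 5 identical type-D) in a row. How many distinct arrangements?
18! / (6! × 4! × 3! × 5!) = 514594080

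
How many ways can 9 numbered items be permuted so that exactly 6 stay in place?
Choose the 6 fixed points C(9,6) = 84, derange the rest: !3 = Σ_{j=0}^{3} (-1)^j·3!/j! = 6 - 6 + 3 - 1 = 2. Product = 84 × 2 = 168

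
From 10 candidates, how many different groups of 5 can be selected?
C(10,5) = 10!/(5!×5!) = 252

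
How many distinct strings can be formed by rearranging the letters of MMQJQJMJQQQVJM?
14! / (5! × 4! × 1! × 4!) = 1261260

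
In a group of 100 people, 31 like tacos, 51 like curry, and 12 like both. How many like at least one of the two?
|A∪B| = |A| + |B| - |A∩B| = 31 + 51 - 12 = 70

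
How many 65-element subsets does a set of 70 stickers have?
C(70,65) = 70!/(65!×5!) = 12103014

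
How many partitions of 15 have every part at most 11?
Let r_j(i) = number of partitions of i into parts ≤ j, for i = 0..15. r_1(i) = 1 for all i; r_j(i) = r_{j-1}(i) + r_j(i-j). Rows j = 2..11: ≤2: 1 1 2 2 3 3 4 4 5 5 6 6 7 7 8 8; ≤3: 1 1 2 3 4 5 7 8 10 12 14 16 19 21 24 27; ≤4: 1 1 2 3 5 6 9 11 15 18 23 27 34 39 47 54; ≤5: 1 1 2 3 5 7 10 13 18 23 30 37 47 57 70 84; ≤6: 1 1 2 3 5 7 11 14 20 26 35 44 58 71 90 110; ≤7: 1 1 2 3 5 7 11 15 21 28 38 49 65 82 105 131; ≤8: 1 1 2 3 5 7 11 15 22 29 40 52 70 89 116 146; ≤9: 1 1 2 3 5 7 11 15 22 30 41 54 73 94 123 157; ≤10: 1 1 2 3 5 7 11 15 22 30 42 55 75 97 128 164; ≤11: 1 1 2 3 5 7 11 15 22 30 42 56 76 99 131 169. r_11(15) = 169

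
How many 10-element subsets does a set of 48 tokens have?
C(48,10) = 48!/(10!×38!) = 6540715896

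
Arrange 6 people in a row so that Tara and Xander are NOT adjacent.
Total - adjacent = 6! - (6-1)!×2 = 720 - 240 = 480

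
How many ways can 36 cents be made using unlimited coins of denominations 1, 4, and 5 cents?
Coefficient of x^36 in 1/(1-x^1) · 1/(1-x^4) · 1/(1-x^5). Case on j = number of 5-cent coins (j = 0..7); remainder r = 36 - 5j is made from {1,4} in ⌊r/4⌋+1 ways. r = 36, 31, 26, 21, 16, 11, 6, 1 → 10 + 8 + 7 + 6 + 5 + 3 + 2 + 1 = 42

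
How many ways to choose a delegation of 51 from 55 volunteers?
C(55,51) = 55!/(51!×4!) = 341055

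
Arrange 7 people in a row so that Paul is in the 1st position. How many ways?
Fix one position: (7-1)! = 720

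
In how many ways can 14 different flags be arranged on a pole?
14! = 87178291200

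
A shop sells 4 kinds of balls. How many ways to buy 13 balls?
C(13+4-1, 4-1) = C(16, 3) = 560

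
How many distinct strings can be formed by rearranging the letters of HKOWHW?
6! / (1! × 2! × 1! × 2!) = 180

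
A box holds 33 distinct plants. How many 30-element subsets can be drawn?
C(33,30) = 33!/(30!×3!) = 5456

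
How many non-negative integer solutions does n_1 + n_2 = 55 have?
C(55+2-1, 2-1) = C(56, 1) = 56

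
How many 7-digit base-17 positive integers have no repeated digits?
First digit: 16 choices (nonzero). Then descending: 16 × 16 × 15 × 14 × 13 × 12 × 11 = 92252160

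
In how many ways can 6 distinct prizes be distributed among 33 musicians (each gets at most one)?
P(33,6) = 33!/(33-6)! = 797448960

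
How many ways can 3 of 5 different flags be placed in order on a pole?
P(5,3) = 5!/(5-3)! = 60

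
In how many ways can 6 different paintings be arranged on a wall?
6! = 720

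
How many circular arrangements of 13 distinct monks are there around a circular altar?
Circular: fix one position, arrange the rest. (13-1)! = 479001600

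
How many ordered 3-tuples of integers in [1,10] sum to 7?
Coefficient of x^7 in (x + x² + ... + x^10)^3. By inclusion-exclusion on dice exceeding 10: Σ_j (-1)^j C(3,j)·C(7-1-10j, 2) = C(3,0)·C(6,2) = 1·15 = 15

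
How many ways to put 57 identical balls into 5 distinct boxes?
C(57+5-1, 5-1) = C(61, 4) = 521855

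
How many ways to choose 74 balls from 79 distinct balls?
C(79,74) = 79!/(74!×5!) = 22537515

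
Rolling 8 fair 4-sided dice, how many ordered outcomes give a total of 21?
Coefficient of x^21 in (x + x² + ... + x^4)^8. By inclusion-exclusion on dice exceeding 4: Σ_j (-1)^j C(8,j)·C(21-1-4j, 7) = C(8,0)·C(20,7) - C(8,1)·C(16,7) + C(8,2)·C(12,7) - C(8,3)·C(8,7) = 1·77520 - 8·11440 + 28·792 - 56·8 = 7728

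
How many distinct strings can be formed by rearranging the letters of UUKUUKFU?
8! / (1! × 2! × 5!) = 168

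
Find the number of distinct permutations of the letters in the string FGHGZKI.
7! / (1! × 2! × 1! × 1! × 1! × 1!) = 2520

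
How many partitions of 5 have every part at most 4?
Let r_j(i) = number of partitions of i into parts ≤ j, for i = 0..5. r_1(i) = 1 for all i; r_j(i) = r_{j-1}(i) + r_j(i-j). Rows j = 2..4: ≤2: 1 1 2 2 3 3; ≤3: 1 1 2 3 4 5; ≤4: 1 1 2 3 5 6. r_4(5) = 6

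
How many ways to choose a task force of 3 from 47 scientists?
C(47,3) = 47!/(3!×44!) = 16215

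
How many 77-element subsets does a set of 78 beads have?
C(78,77) = 78!/(77!×1!) = 78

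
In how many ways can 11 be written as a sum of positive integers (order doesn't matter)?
Pentagonal recurrence p(n) = p(n-1) + p(n-2) - p(n-5) - p(n-7) + p(n-12) + p(n-15) - ... gives p(0..10) = 1, 1, 2, 3, 5, 7, 11, 15, 22, 30, 42. p(11) = p(10) + p(9) - p(6) - p(4) = 42 + 30 - 11 - 5 = 56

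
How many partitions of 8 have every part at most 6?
Let r_j(i) = number of partitions of i into parts ≤ j, for i = 0..8. r_1(i) = 1 for all i; r_j(i) = r_{j-1}(i) + r_j(i-j). Rows j = 2..6: ≤2: 1 1 2 2 3 3 4 4 5; ≤3: 1 1 2 3 4 5 7 8 10; ≤4: 1 1 2 3 5 6 9 11 15; ≤5: 1 1 2 3 5 7 10 13 18; ≤6: 1 1 2 3 5 7 11 14 20. r_6(8) = 20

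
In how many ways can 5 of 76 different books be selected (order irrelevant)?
C(76,5) = 76!/(5!×71!) = 18474840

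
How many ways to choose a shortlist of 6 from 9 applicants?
C(9,6) = 9!/(6!×3!) = 84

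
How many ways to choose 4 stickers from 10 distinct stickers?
C(10,4) = 10!/(4!×6!) = 210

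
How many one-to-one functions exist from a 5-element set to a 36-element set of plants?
P(36,5) = 36!/(36-5)! = 45239040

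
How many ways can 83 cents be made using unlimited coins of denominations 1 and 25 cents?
Coefficient of x^83 in 1/(1-x^1) · 1/(1-x^25). Use j coins of 25 for j = 0..⌊83/25⌋ = 3, the rest in 1s: 3 + 1 = 4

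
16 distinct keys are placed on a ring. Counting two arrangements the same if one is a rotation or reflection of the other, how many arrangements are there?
(16-1)!/2 = 1307674368000/2 = 653837184000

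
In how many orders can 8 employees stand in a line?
8! = 40320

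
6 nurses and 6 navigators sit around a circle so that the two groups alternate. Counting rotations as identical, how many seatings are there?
Fix one of the nurses: (6-1)! ways for the remaining nurses, × 6! ways for the navigators = 120 × 720 = 86400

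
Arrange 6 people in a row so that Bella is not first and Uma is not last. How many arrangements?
By inclusion-exclusion: 6! - 2×(6-1)! + (6-2)! = 720 - 240 + 24 = 504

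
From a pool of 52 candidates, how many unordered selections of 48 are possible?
C(52,48) = 52!/(48!×4!) = 270725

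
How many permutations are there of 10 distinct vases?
10! = 3628800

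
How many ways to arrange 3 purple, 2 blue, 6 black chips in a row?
11! / (3! × 2! × 6!) = 4620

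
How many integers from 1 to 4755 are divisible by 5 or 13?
⌊4755/5⌋ + ⌊4755/13⌋ - ⌊4755/65⌋ = 951 + 365 - 73 = 1243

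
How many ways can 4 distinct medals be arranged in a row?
4! = 24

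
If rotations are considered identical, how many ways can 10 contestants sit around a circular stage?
Circular: fix one position, arrange the rest. (10-1)! = 362880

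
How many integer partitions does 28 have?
Pentagonal recurrence p(n) = p(n-1) + p(n-2) - p(n-5) - p(n-7) + p(n-12) + p(n-15) - ... gives p(0..27) = 1, 1, 2, 3, 5, 7, 11, 15, 22, 30, 42, 56, 77, 101, 135, 176, 231, 297, 385, 490, 627, 792, 1002, 1255, 1575, 1958, 2436, 3010. p(28) = p(27) + p(26) - p(23) - p(21) + p(16) + p(13) - p(6) - p(2) = 3010 + 2436 - 1255 - 792 + 231 + 101 - 11 - 2 = 3718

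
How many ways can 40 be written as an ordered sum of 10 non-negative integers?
C(40+10-1, 10-1) = C(49, 9) = 2054455634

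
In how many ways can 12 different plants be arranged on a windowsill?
12! = 479001600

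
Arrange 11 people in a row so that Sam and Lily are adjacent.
Treat as block: (11-1)! × 2! = 3628800 × 2 = 7257600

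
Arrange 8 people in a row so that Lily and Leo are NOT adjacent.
Total - adjacent = 8! - (8-1)!×2 = 40320 - 10080 = 30240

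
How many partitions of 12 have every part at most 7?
Let r_j(i) = number of partitions of i into parts ≤ j, for i = 0..12. r_1(i) = 1 for all i; r_j(i) = r_{j-1}(i) + r_j(i-j). Rows j = 2..7: ≤2: 1 1 2 2 3 3 4 4 5 5 6 6 7; ≤3: 1 1 2 3 4 5 7 8 10 12 14 16 19; ≤4: 1 1 2 3 5 6 9 11 15 18 23 27 34; ≤5: 1 1 2 3 5 7 10 13 18 23 30 37 47; ≤6: 1 1 2 3 5 7 11 14 20 26 35 44 58; ≤7: 1 1 2 3 5 7 11 15 21 28 38 49 65. r_7(12) = 65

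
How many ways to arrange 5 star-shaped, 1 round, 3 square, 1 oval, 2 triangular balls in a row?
12! / (5! × 1! × 3! × 1! × 2!) = 332640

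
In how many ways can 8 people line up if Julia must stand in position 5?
Fix one position: (8-1)! = 5040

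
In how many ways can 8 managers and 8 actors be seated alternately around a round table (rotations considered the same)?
Fix one of the managers: (8-1)! ways for the remaining managers, × 8! ways for the actors = 5040 × 40320 = 203212800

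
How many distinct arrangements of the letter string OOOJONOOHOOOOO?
14! / (1! × 1! × 11! × 1!) = 2184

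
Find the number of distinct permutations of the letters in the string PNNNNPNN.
8! / (6! × 2!) = 28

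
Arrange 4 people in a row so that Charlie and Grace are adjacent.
Treat as block: (4-1)! × 2! = 6 × 2 = 12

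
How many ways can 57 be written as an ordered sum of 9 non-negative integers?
C(57+9-1, 9-1) = C(65, 8) = 5047381560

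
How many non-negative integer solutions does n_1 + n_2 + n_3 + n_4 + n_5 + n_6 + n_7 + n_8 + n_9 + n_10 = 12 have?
C(12+10-1, 10-1) = C(21, 9) = 293930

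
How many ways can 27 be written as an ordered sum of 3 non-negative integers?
C(27+3-1, 3-1) = C(29, 2) = 406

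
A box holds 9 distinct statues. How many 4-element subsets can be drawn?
C(9,4) = 9!/(4!×5!) = 126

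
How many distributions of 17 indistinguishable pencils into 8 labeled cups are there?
C(17+8-1, 8-1) = C(24, 7) = 346104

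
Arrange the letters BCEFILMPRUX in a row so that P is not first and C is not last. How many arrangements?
By inclusion-exclusion: 11! - 2×(11-1)! + (11-2)! = 39916800 - 7257600 + 362880 = 33022080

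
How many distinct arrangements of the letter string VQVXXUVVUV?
10! / (2! × 1! × 5! × 2!) = 7560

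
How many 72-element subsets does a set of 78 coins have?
C(78,72) = 78!/(72!×6!) = 256851595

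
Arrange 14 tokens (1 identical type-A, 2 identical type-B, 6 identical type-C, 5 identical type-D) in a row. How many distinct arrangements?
14! / (1! × 2! × 6! × 5!) = 504504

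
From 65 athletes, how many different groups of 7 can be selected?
C(65,7) = 65!/(7!×58!) = 696190560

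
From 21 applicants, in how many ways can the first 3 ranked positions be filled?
P(21,3) = 21!/(21-3)! = 7980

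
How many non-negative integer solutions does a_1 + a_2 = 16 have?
C(16+2-1, 2-1) = C(17, 1) = 17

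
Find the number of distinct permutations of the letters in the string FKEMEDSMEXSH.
12! / (3! × 1! × 1! × 1! × 2! × 1! × 2! × 1!) = 19958400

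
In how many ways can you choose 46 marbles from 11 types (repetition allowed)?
C(46+11-1, 11-1) = C(56, 10) = 35607051480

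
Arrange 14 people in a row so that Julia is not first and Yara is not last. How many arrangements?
By inclusion-exclusion: 14! - 2×(14-1)! + (14-2)! = 87178291200 - 12454041600 + 479001600 = 75203251200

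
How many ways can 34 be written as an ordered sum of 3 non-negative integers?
C(34+3-1, 3-1) = C(36, 2) = 630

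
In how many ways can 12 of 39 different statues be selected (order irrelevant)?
C(39,12) = 39!/(12!×27!) = 3910797436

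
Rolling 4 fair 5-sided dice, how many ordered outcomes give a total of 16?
Coefficient of x^16 in (x + x² + ... + x^5)^4. By inclusion-exclusion on dice exceeding 5: Σ_j (-1)^j C(4,j)·C(16-1-5j, 3) = C(4,0)·C(15,3) - C(4,1)·C(10,3) + C(4,2)·C(5,3) = 1·455 - 4·120 + 6·10 = 35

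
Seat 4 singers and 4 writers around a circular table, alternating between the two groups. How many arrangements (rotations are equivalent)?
Fix one of the singers: (4-1)! ways for the remaining singers, × 4! ways for the writers = 6 × 24 = 144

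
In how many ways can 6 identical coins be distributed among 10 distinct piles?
C(6+10-1, 10-1) = C(15, 9) = 5005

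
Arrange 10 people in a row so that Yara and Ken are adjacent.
Treat as block: (10-1)! × 2! = 362880 × 2 = 725760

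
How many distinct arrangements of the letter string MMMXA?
5! / (1! × 3! × 1!) = 20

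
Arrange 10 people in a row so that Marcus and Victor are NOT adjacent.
Total - adjacent = 10! - (10-1)!×2 = 3628800 - 725760 = 2903040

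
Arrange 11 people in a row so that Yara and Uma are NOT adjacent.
Total - adjacent = 11! - (11-1)!×2 = 39916800 - 7257600 = 32659200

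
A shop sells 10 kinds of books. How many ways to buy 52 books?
C(52+10-1, 10-1) = C(61, 9) = 17341763505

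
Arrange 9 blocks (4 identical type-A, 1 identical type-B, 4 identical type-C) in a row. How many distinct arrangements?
9! / (4! × 1! × 4!) = 630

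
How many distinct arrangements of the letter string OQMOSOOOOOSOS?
13! / (1! × 8! × 3! × 1!) = 25740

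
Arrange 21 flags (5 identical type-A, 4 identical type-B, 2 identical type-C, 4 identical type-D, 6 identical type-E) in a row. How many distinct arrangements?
21! / (5! × 4! × 2! × 4! × 6!) = 513307594800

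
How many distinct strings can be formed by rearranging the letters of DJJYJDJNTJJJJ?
13! / (1! × 2! × 1! × 1! × 8!) = 77220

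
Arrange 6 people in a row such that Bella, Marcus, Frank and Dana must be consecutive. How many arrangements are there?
Treat the 4 as one block: (6-4+1)! × 4! = 6 × 24 = 144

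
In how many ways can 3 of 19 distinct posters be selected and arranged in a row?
P(19,3) = 19!/(19-3)! = 5814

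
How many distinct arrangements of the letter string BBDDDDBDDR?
10! / (3! × 6! × 1!) = 840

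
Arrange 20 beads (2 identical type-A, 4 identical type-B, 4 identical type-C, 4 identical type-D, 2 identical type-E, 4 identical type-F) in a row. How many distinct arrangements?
20! / (2! × 4! × 4! × 4! × 2! × 4!) = 1833241410000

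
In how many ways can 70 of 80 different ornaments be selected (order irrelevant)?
C(80,70) = 80!/(70!×10!) = 1646492110120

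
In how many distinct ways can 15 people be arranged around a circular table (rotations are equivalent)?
Circular: fix one position, arrange the rest. (15-1)! = 87178291200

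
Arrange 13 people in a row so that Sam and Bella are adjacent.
Treat as block: (13-1)! × 2! = 479001600 × 2 = 958003200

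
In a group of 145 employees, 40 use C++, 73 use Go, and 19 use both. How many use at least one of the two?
|A∪B| = |A| + |B| - |A∩B| = 40 + 73 - 19 = 94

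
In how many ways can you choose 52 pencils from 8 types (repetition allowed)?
C(52+8-1, 8-1) = C(59, 7) = 341149446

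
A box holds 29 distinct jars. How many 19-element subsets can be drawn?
C(29,19) = 29!/(19!×10!) = 20030010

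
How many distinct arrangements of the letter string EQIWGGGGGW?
10! / (1! × 2! × 1! × 1! × 5!) = 15120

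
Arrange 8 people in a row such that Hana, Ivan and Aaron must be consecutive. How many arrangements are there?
Treat the 3 as one block: (8-3+1)! × 3! = 720 × 6 = 4320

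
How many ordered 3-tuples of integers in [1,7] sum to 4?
Coefficient of x^4 in (x + x² + ... + x^7)^3. By inclusion-exclusion on dice exceeding 7: Σ_j (-1)^j C(3,j)·C(4-1-7j, 2) = C(3,0)·C(3,2) = 1·3 = 3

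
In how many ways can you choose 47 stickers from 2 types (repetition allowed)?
C(47+2-1, 2-1) = C(48, 1) = 48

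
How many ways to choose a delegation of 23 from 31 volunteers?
C(31,23) = 31!/(23!×8!) = 7888725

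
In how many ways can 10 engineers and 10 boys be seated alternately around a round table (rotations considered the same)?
Fix one of the engineers: (10-1)! ways for the remaining engineers, × 10! ways for the boys = 362880 × 3628800 = 1316818944000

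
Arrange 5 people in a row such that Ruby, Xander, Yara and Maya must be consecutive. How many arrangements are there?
Treat the 4 as one block: (5-4+1)! × 4! = 2 × 24 = 48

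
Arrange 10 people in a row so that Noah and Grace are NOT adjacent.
Total - adjacent = 10! - (10-1)!×2 = 3628800 - 725760 = 2903040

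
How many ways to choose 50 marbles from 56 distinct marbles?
C(56,50) = 56!/(50!×6!) = 32468436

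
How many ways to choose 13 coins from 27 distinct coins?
C(27,13) = 27!/(13!×14!) = 20058300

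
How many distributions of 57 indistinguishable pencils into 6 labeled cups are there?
C(57+6-1, 6-1) = C(62, 5) = 6471002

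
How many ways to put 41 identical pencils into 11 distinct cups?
C(41+11-1, 11-1) = C(51, 10) = 12777711870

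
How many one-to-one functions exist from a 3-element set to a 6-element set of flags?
P(6,3) = 6!/(6-3)! = 120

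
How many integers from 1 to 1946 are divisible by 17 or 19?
⌊1946/17⌋ + ⌊1946/19⌋ - ⌊1946/323⌋ = 114 + 102 - 6 = 210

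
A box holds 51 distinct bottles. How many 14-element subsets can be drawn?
C(51,14) = 51!/(14!×37!) = 1292706174900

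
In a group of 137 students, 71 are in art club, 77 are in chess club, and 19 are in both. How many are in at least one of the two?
|A∪B| = |A| + |B| - |A∩B| = 71 + 77 - 19 = 129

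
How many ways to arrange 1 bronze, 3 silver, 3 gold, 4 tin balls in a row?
11! / (1! × 3! × 3! × 4!) = 46200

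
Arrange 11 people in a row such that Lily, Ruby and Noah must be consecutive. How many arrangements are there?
Treat the 3 as one block: (11-3+1)! × 3! = 362880 × 6 = 2177280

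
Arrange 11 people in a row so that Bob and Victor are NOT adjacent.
Total - adjacent = 11! - (11-1)!×2 = 39916800 - 7257600 = 32659200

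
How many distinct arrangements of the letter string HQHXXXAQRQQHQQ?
14! / (1! × 3! × 3! × 6! × 1!) = 3363360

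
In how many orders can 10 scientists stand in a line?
10! = 3628800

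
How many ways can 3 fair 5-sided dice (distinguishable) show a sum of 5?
Coefficient of x^5 in (x + x² + ... + x^5)^3. By inclusion-exclusion on dice exceeding 5: Σ_j (-1)^j C(3,j)·C(5-1-5j, 2) = C(3,0)·C(4,2) = 1·6 = 6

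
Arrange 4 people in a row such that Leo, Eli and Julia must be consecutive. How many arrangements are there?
Treat the 3 as one block: (4-3+1)! × 3! = 2 × 6 = 12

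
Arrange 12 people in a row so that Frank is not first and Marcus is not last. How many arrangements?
By inclusion-exclusion: 12! - 2×(12-1)! + (12-2)! = 479001600 - 79833600 + 3628800 = 402796800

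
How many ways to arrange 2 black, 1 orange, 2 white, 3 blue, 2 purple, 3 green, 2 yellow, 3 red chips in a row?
18! / (2! × 1! × 2! × 3! × 2! × 3! × 2! × 3!) = 1852538688000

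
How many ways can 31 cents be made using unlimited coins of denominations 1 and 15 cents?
Coefficient of x^31 in 1/(1-x^1) · 1/(1-x^15). Use j coins of 15 for j = 0..⌊31/15⌋ = 2, the rest in 1s: 2 + 1 = 3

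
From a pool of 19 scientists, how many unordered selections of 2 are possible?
C(19,2) = 19!/(2!×17!) = 171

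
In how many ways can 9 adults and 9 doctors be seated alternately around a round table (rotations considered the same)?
Fix one of the adults: (9-1)! ways for the remaining adults, × 9! ways for the doctors = 40320 × 362880 = 14631321600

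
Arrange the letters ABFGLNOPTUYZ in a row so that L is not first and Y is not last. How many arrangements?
By inclusion-exclusion: 12! - 2×(12-1)! + (12-2)! = 479001600 - 79833600 + 3628800 = 402796800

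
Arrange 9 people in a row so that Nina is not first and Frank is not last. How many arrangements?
By inclusion-exclusion: 9! - 2×(9-1)! + (9-2)! = 362880 - 80640 + 5040 = 287280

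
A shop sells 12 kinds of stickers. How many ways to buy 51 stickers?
C(51+12-1, 12-1) = C(62, 11) = 508271323092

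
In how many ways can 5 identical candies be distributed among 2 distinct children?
C(5+2-1, 2-1) = C(6, 1) = 6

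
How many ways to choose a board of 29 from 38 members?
C(38,29) = 38!/(29!×9!) = 163011640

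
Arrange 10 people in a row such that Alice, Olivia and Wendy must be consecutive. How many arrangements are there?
Treat the 3 as one block: (10-3+1)! × 3! = 40320 × 6 = 241920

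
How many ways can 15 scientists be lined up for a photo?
15! = 1307674368000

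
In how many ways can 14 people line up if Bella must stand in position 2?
Fix one position: (14-1)! = 6227020800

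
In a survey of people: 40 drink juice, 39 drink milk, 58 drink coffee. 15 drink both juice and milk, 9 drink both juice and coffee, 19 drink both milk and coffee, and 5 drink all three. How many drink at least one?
|A∪B∪C| = 40+39+58-15-9-19+5 = 99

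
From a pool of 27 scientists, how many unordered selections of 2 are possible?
C(27,2) = 27!/(2!×25!) = 351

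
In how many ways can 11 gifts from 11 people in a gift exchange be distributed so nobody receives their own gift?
!11 = Σ_{j=0}^{11} (-1)^j·11!/j! = 39916800 - 39916800 + 19958400 - 6652800 + 1663200 - 332640 + 55440 - 7920 + 990 - 110 + 11 - 1 = 14684570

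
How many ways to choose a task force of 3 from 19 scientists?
C(19,3) = 19!/(3!×16!) = 969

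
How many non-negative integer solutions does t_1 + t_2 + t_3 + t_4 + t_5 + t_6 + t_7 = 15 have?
C(15+7-1, 7-1) = C(21, 6) = 54264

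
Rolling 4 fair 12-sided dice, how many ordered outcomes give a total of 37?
Coefficient of x^37 in (x + x² + ... + x^12)^4. By inclusion-exclusion on dice exceeding 12: Σ_j (-1)^j C(4,j)·C(37-1-12j, 3) = C(4,0)·C(36,3) - C(4,1)·C(24,3) + C(4,2)·C(12,3) = 1·7140 - 4·2024 + 6·220 = 364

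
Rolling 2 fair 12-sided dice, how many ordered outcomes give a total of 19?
Coefficient of x^19 in (x + x² + ... + x^12)^2. By inclusion-exclusion on dice exceeding 12: Σ_j (-1)^j C(2,j)·C(19-1-12j, 1) = C(2,0)·C(18,1) - C(2,1)·C(6,1) = 1·18 - 2·6 = 6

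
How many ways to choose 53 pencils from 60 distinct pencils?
C(60,53) = 60!/(53!×7!) = 386206920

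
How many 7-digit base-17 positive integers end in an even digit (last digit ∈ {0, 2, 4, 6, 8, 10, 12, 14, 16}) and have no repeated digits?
Last∈{0,2,4,6,8,10,12,14,16}. Last=0: 5765760. Last nonzero: 8×15×P(15,5) = 43243200. Total = 49008960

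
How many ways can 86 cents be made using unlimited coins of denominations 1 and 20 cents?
Coefficient of x^86 in 1/(1-x^1) · 1/(1-x^20). Use j coins of 20 for j = 0..⌊86/20⌋ = 4, the rest in 1s: 4 + 1 = 5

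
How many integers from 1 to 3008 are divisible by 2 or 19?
⌊3008/2⌋ + ⌊3008/19⌋ - ⌊3008/38⌋ = 1504 + 158 - 79 = 1583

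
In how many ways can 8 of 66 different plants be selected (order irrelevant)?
C(66,8) = 66!/(8!×58!) = 5743572120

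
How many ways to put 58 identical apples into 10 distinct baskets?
C(58+10-1, 10-1) = C(67, 9) = 42757703560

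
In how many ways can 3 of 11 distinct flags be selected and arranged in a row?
P(11,3) = 11!/(11-3)! = 990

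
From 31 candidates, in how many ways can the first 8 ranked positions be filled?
P(31,8) = 31!/(31-8)! = 318073392000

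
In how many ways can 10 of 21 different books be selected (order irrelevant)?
C(21,10) = 21!/(10!×11!) = 352716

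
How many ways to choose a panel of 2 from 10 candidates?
C(10,2) = 10!/(2!×8!) = 45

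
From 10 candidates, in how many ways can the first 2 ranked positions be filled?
P(10,2) = 10!/(10-2)! = 90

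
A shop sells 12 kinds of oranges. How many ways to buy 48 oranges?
C(48+12-1, 12-1) = C(59, 11) = 279871768995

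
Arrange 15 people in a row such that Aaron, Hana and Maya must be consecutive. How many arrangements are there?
Treat the 3 as one block: (15-3+1)! × 3! = 6227020800 × 6 = 37362124800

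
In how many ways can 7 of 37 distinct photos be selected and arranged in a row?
P(37,7) = 37!/(37-7)! = 51889178880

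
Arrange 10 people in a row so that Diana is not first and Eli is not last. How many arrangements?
By inclusion-exclusion: 10! - 2×(10-1)! + (10-2)! = 3628800 - 725760 + 40320 = 2943360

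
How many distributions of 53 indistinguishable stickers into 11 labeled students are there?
C(53+11-1, 11-1) = C(63, 10) = 127805525001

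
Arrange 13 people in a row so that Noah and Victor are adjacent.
Treat as block: (13-1)! × 2! = 479001600 × 2 = 958003200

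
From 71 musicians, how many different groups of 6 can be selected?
C(71,6) = 71!/(6!×65!) = 143218999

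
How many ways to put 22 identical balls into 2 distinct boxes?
C(22+2-1, 2-1) = C(23, 1) = 23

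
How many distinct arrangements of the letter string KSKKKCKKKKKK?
12! / (1! × 1! × 10!) = 132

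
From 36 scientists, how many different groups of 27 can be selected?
C(36,27) = 36!/(27!×9!) = 94143280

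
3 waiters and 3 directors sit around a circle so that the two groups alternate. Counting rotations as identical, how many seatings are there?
Fix one of the waiters: (3-1)! ways for the remaining waiters, × 3! ways for the directors = 2 × 6 = 12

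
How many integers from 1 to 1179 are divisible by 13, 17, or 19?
⌊1179/13⌋+⌊1179/17⌋+⌊1179/19⌋ - ⌊1179/221⌋-⌊1179/247⌋-⌊1179/323⌋ + ⌊1179/4199⌋ = 90+69+62 - 5-4-3 + 0 = 209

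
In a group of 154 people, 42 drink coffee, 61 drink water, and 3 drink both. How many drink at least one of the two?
|A∪B| = |A| + |B| - |A∩B| = 42 + 61 - 3 = 100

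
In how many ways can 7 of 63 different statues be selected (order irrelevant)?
C(63,7) = 63!/(7!×56!) = 553270671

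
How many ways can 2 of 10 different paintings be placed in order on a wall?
P(10,2) = 10!/(10-2)! = 90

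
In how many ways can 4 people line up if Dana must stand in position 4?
Fix one position: (4-1)! = 6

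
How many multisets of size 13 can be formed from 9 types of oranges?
C(13+9-1, 9-1) = C(21, 8) = 203490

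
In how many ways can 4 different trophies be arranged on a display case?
4! = 24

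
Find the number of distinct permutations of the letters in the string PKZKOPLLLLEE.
12! / (2! × 1! × 2! × 4! × 1! × 2!) = 2494800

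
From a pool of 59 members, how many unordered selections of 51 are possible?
C(59,51) = 59!/(51!×8!) = 2217471399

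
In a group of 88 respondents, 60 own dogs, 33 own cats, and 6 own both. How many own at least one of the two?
|A∪B| = |A| + |B| - |A∩B| = 60 + 33 - 6 = 87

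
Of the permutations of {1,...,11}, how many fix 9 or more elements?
Exactly j fixed points: C(11,j)·!(11-j); sum over j ≥ 9 (derangement numbers via !m = (m-1)·(!(m-1) + !(m-2)): !0..!2 = 1, 0, 1). Σ_{j=9}^{11} C(11,j)·!(11-j) = C(11,9)·!2 + C(11,10)·!1 + C(11,11)·!0 = 55·1 + 11·0 + 1·1 = 56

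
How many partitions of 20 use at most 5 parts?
By conjugation, equals partitions of 20 into parts ≤ 5. Let r_j(i) = number of partitions of i into parts ≤ j, for i = 0..20. r_1(i) = 1 for all i; r_j(i) = r_{j-1}(i) + r_j(i-j). Rows j = 2..5: ≤2: 1 1 2 2 3 3 4 4 5 5 6 6 7 7 8 8 9 9 10 10 11; ≤3: 1 1 2 3 4 5 7 8 10 12 14 16 19 21 24 27 30 33 37 40 44; ≤4: 1 1 2 3 5 6 9 11 15 18 23 27 34 39 47 54 64 72 84 94 108; ≤5: 1 1 2 3 5 7 10 13 18 23 30 37 47 57 70 84 101 119 141 164 192. r_5(20) = 192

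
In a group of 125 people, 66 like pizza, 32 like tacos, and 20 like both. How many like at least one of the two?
|A∪B| = |A| + |B| - |A∩B| = 66 + 32 - 20 = 78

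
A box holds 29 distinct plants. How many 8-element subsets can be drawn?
C(29,8) = 29!/(8!×21!) = 4292145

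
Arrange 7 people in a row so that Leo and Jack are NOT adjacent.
Total - adjacent = 7! - (7-1)!×2 = 5040 - 1440 = 3600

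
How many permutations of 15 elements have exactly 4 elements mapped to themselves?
Choose the 4 fixed points C(15,4) = 1365, derange the rest: !11 = Σ_{j=0}^{11} (-1)^j·11!/j! = 39916800 - 39916800 + 19958400 - 6652800 + 1663200 - 332640 + 55440 - 7920 + 990 - 110 + 11 - 1 = 14684570. Product = 1365 × 14684570 = 20044438050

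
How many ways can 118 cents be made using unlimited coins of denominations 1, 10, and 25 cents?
Coefficient of x^118 in 1/(1-x^1) · 1/(1-x^10) · 1/(1-x^25). Case on j = number of 25-cent coins (j = 0..4); remainder r = 118 - 25j is made from {1,10} in ⌊r/10⌋+1 ways. r = 118, 93, 68, 43, 18 → 12 + 10 + 7 + 5 + 2 = 36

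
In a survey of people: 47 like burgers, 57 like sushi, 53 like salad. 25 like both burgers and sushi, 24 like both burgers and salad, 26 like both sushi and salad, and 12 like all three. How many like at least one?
|A∪B∪C| = 47+57+53-25-24-26+12 = 94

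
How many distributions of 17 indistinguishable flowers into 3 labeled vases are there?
C(17+3-1, 3-1) = C(19, 2) = 171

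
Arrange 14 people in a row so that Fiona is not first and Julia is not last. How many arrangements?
By inclusion-exclusion: 14! - 2×(14-1)! + (14-2)! = 87178291200 - 12454041600 + 479001600 = 75203251200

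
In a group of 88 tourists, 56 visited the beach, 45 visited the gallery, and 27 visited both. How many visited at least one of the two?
|A∪B| = |A| + |B| - |A∩B| = 56 + 45 - 27 = 74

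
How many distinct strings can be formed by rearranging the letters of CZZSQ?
5! / (1! × 1! × 2! × 1!) = 60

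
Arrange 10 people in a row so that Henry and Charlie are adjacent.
Treat as block: (10-1)! × 2! = 362880 × 2 = 725760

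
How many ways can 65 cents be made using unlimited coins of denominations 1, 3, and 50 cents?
Coefficient of x^65 in 1/(1-x^1) · 1/(1-x^3) · 1/(1-x^50). Case on j = number of 50-cent coins (j = 0..1); remainder r = 65 - 50j is made from {1,3} in ⌊r/3⌋+1 ways. r = 65, 15 → 22 + 6 = 28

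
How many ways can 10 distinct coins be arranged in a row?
10! = 3628800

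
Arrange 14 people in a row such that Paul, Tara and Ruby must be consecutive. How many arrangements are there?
Treat the 3 as one block: (14-3+1)! × 3! = 479001600 × 6 = 2874009600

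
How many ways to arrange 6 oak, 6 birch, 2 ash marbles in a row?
14! / (6! × 6! × 2!) = 84084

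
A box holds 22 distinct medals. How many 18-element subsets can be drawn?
C(22,18) = 22!/(18!×4!) = 7315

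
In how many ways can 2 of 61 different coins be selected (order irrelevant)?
C(61,2) = 61!/(2!×59!) = 1830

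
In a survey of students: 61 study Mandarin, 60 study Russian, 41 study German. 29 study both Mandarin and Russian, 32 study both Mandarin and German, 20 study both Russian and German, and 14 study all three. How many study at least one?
|A∪B∪C| = 61+60+41-29-32-20+14 = 95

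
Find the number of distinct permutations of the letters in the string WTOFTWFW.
8! / (1! × 3! × 2! × 2!) = 1680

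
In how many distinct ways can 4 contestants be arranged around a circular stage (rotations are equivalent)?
Circular: fix one position, arrange the rest. (4-1)! = 6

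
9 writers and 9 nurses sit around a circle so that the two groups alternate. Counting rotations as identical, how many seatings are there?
Fix one of the writers: (9-1)! ways for the remaining writers, × 9! ways for the nurses = 40320 × 362880 = 14631321600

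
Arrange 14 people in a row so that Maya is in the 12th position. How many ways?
Fix one position: (14-1)! = 6227020800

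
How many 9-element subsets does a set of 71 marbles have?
C(71,9) = 71!/(9!×62!) = 74473879480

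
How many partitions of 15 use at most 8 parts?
By conjugation, equals partitions of 15 into parts ≤ 8. Let r_j(i) = number of partitions of i into parts ≤ j, for i = 0..15. r_1(i) = 1 for all i; r_j(i) = r_{j-1}(i) + r_j(i-j). Rows j = 2..8: ≤2: 1 1 2 2 3 3 4 4 5 5 6 6 7 7 8 8; ≤3: 1 1 2 3 4 5 7 8 10 12 14 16 19 21 24 27; ≤4: 1 1 2 3 5 6 9 11 15 18 23 27 34 39 47 54; ≤5: 1 1 2 3 5 7 10 13 18 23 30 37 47 57 70 84; ≤6: 1 1 2 3 5 7 11 14 20 26 35 44 58 71 90 110; ≤7: 1 1 2 3 5 7 11 15 21 28 38 49 65 82 105 131; ≤8: 1 1 2 3 5 7 11 15 22 29 40 52 70 89 116 146. r_8(15) = 146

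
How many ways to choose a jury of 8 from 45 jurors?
C(45,8) = 45!/(8!×37!) = 215553195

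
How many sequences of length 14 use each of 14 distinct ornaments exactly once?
14! = 87178291200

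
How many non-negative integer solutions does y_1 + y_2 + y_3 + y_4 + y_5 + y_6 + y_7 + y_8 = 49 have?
C(49+8-1, 8-1) = C(56, 7) = 231917400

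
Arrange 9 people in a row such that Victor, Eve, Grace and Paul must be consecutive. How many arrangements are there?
Treat the 4 as one block: (9-4+1)! × 4! = 720 × 24 = 17280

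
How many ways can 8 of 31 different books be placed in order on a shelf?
P(31,8) = 31!/(31-8)! = 318073392000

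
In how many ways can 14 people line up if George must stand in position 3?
Fix one position: (14-1)! = 6227020800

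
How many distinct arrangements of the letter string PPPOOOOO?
8! / (3! × 5!) = 56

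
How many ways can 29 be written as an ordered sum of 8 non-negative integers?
C(29+8-1, 8-1) = C(36, 7) = 8347680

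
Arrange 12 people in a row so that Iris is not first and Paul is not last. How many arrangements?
By inclusion-exclusion: 12! - 2×(12-1)! + (12-2)! = 479001600 - 79833600 + 3628800 = 402796800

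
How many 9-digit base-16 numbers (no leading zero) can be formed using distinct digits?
First digit: 15 choices (nonzero). Then descending: 15 × 15 × 14 × 13 × 12 × 11 × 10 × 9 × 8 = 3891888000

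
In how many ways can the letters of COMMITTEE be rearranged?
9! / (1! × 1! × 2! × 1! × 2! × 2!) = 45360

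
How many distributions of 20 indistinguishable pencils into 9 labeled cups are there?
C(20+9-1, 9-1) = C(28, 8) = 3108105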